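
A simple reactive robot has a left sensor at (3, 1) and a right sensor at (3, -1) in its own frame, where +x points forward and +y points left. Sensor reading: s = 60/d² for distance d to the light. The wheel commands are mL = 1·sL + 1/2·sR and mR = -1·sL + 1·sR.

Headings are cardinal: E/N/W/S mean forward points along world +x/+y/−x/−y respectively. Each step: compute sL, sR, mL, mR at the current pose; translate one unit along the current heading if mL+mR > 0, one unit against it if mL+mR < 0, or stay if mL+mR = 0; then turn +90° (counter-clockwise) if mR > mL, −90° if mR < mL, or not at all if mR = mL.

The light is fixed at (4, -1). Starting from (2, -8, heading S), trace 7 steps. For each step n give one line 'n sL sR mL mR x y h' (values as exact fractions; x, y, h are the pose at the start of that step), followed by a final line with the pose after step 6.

n=0: pose=(2,-8,S); sL=60/101, sR=60/109; mL=9570/11009, mR=-480/11009; mL+mR=90/109 → advance +1; mR−mL=-10050/11009 → turn -1·90°
n=1: pose=(2,-9,W); sL=30/53, sR=30/37; mL=1905/1961, mR=480/1961; mL+mR=45/37 → advance +1; mR−mL=-1425/1961 → turn -1·90°
n=2: pose=(1,-9,N); sL=60/41, sR=60/29; mL=2970/1189, mR=720/1189; mL+mR=90/29 → advance +1; mR−mL=-2250/1189 → turn -1·90°
n=3: pose=(1,-8,E); sL=5/3, sR=15/16; mL=205/96, mR=-35/48; mL+mR=45/32 → advance +1; mR−mL=-275/96 → turn -1·90°
n=4: pose=(2,-8,S); sL=60/101, sR=60/109; mL=9570/11009, mR=-480/11009; mL+mR=90/109 → advance +1; mR−mL=-10050/11009 → turn -1·90°
n=5: pose=(2,-9,W); sL=30/53, sR=30/37; mL=1905/1961, mR=480/1961; mL+mR=45/37 → advance +1; mR−mL=-1425/1961 → turn -1·90°
n=6: pose=(1,-9,N); sL=60/41, sR=60/29; mL=2970/1189, mR=720/1189; mL+mR=90/29 → advance +1; mR−mL=-2250/1189 → turn -1·90°

0 60/101 60/109 9570/11009 -480/11009 2 -8 S
1 30/53 30/37 1905/1961 480/1961 2 -9 W
2 60/41 60/29 2970/1189 720/1189 1 -9 N
3 5/3 15/16 205/96 -35/48 1 -8 E
4 60/101 60/109 9570/11009 -480/11009 2 -8 S
5 30/53 30/37 1905/1961 480/1961 2 -9 W
6 60/41 60/29 2970/1189 720/1189 1 -9 N
final 1 -8 E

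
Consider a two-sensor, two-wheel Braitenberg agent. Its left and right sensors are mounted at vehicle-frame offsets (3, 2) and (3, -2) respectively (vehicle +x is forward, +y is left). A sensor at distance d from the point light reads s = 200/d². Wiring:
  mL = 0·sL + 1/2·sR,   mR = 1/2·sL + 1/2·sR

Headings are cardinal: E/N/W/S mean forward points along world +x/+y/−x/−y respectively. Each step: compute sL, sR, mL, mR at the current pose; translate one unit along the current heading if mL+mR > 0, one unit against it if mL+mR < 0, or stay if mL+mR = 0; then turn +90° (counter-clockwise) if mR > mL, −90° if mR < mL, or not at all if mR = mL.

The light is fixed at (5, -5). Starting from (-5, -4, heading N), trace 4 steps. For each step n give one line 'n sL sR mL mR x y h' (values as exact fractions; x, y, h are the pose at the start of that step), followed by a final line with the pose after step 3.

n=0: pose=(-5,-4,N); sL=5/4, sR=5/2; mL=5/4, mR=15/8; mL+mR=25/8 → advance +1; mR−mL=5/8 → turn +1·90°
n=1: pose=(-5,-3,W); sL=200/169, sR=40/37; mL=20/37, mR=7080/6253; mL+mR=10460/6253 → advance +1; mR−mL=100/169 → turn +1·90°
n=2: pose=(-6,-3,S); sL=100/41, sR=20/17; mL=10/17, mR=1260/697; mL+mR=1670/697 → advance +1; mR−mL=50/41 → turn +1·90°
n=3: pose=(-6,-4,E); sL=200/73, sR=40/13; mL=20/13, mR=2760/949; mL+mR=4220/949 → advance +1; mR−mL=100/73 → turn +1·90°

0 5/4 5/2 5/4 15/8 -5 -4 N
1 200/169 40/37 20/37 7080/6253 -5 -3 W
2 100/41 20/17 10/17 1260/697 -6 -3 S
3 200/73 40/13 20/13 2760/949 -6 -4 E
final -5 -4 N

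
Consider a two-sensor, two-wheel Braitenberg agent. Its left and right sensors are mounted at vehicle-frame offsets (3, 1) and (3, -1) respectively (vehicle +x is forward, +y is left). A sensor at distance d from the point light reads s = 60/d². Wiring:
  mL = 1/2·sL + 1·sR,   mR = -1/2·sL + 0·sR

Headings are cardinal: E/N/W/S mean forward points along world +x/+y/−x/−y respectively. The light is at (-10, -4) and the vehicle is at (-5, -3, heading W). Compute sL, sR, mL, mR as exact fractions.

left sensor world pos  = (-8, -4); dL² = 4
right sensor world pos = (-8, -2); dR² = 8
sL = 60/4 = 15
sR = 60/8 = 15/2
mL = 1/2·sL + 1·sR = 15
mR = -1/2·sL + 0·sR = -15/2

15 15/2 15 -15/2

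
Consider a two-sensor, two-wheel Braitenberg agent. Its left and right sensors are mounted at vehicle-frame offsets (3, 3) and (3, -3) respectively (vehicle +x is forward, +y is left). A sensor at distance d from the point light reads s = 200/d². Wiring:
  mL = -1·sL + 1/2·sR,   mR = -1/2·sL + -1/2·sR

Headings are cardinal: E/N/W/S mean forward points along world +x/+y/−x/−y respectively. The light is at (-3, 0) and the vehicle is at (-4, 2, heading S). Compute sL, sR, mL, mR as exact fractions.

left sensor world pos  = (-1, -1); dL² = 5
right sensor world pos = (-7, -1); dR² = 17
sL = 200/5 = 40
sR = 200/17 = 200/17
mL = -1·sL + 1/2·sR = -580/17
mR = -1/2·sL + -1/2·sR = -440/17

40 200/17 -580/17 -440/17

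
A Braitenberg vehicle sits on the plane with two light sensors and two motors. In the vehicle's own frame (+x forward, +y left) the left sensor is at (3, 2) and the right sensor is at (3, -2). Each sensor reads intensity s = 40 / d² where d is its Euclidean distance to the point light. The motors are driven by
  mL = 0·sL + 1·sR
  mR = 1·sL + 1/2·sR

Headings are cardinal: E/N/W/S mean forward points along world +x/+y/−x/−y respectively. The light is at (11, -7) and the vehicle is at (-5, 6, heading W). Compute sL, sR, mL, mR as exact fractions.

left sensor world pos  = (-8, 4); dL² = 482
right sensor world pos = (-8, 8); dR² = 586
sL = 40/482 = 20/241
sR = 40/586 = 20/293
mL = 0·sL + 1·sR = 20/293
mR = 1·sL + 1/2·sR = 8270/70613

20/241 20/293 20/293 8270/70613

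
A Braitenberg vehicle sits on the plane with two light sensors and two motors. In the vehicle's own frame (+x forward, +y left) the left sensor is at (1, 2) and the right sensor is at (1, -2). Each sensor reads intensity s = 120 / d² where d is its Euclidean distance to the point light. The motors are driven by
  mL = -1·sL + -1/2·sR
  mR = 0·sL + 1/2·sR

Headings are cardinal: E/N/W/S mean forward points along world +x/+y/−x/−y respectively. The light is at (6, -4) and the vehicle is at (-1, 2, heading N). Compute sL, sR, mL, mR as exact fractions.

left sensor world pos  = (-3, 3); dL² = 130
right sensor world pos = (1, 3); dR² = 74
sL = 120/130 = 12/13
sR = 120/74 = 60/37
mL = -1·sL + -1/2·sR = -834/481
mR = 0·sL + 1/2·sR = 30/37

12/13 60/37 -834/481 30/37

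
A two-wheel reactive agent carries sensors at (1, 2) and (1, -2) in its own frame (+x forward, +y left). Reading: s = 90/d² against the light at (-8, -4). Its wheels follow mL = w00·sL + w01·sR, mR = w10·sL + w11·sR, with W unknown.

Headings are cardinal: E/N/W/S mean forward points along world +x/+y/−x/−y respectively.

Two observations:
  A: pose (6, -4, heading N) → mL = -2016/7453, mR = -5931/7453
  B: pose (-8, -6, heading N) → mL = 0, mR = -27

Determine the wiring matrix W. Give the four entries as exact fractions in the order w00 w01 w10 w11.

-1 1 -1 -1/2

obs A: pose=(6,-4,N) → sL=18/29, sR=90/257, mL=-2016/7453, mR=-5931/7453
obs B: pose=(-8,-6,N) → sL=18, sR=18, mL=0, mR=-27
sensor matrix S = [[18/29, 90/257], [18, 18]]; det S = 36288/7453
solve [mL_A; mL_B] = S·[w00; w01] and [mR_A; mR_B] = S·[w10; w11]:
  w00 = -1, w01 = 1, w10 = -1, w11 = -1/2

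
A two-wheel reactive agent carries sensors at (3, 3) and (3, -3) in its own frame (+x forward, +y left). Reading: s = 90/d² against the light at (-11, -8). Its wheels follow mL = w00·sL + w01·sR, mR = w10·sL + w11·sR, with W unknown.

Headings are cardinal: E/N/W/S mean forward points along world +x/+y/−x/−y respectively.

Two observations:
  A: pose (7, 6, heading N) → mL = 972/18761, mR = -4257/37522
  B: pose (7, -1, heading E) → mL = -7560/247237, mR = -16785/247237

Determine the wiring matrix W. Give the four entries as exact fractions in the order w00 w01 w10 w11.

obs A: pose=(7,6,N) → sL=45/257, sR=9/73, mL=972/18761, mR=-4257/37522
obs B: pose=(7,-1,E) → sL=90/541, sR=90/457, mL=-7560/247237, mR=-16785/247237
sensor matrix S = [[45/257, 9/73], [90/541, 90/457]]; det S = 64812960/4638413357
solve [mL_A; mL_B] = S·[w00; w01] and [mR_A; mR_B] = S·[w10; w11]:
  w00 = 1, w01 = -1, w10 = -1, w11 = 1/2

1 -1 -1 1/2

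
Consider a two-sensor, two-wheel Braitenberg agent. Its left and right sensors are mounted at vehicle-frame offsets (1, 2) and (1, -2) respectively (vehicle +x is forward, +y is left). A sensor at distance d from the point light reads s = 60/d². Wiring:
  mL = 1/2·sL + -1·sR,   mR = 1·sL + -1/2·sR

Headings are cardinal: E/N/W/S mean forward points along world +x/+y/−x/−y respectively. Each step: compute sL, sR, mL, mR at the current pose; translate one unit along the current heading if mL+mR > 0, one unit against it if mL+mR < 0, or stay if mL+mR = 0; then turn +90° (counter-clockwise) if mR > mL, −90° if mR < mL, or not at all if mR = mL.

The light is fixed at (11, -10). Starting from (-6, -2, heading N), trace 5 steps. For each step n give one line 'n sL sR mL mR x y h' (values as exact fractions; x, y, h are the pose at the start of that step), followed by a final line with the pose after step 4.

n=0: pose=(-6,-2,N); sL=30/221, sR=10/51; mL=-5/39, mR=25/663; mL+mR=-20/221 → advance -1; mR−mL=110/663 → turn +1·90°
n=1: pose=(-6,-3,W); sL=60/349, sR=4/27; mL=-586/9423, mR=922/9423; mL+mR=112/3141 → advance +1; mR−mL=1508/9423 → turn +1·90°
n=2: pose=(-7,-3,S); sL=15/73, sR=15/109; mL=-555/15914, mR=2175/15914; mL+mR=810/7957 → advance +1; mR−mL=1365/7957 → turn +1·90°
n=3: pose=(-7,-4,E); sL=60/353, sR=12/61; mL=-2406/21533, mR=1542/21533; mL+mR=-864/21533 → advance -1; mR−mL=3948/21533 → turn +1·90°
n=4: pose=(-8,-4,N); sL=6/49, sR=30/169; mL=-963/8281, mR=279/8281; mL+mR=-684/8281 → advance -1; mR−mL=1242/8281 → turn +1·90°

0 30/221 10/51 -5/39 25/663 -6 -2 N
1 60/349 4/27 -586/9423 922/9423 -6 -3 W
2 15/73 15/109 -555/15914 2175/15914 -7 -3 S
3 60/353 12/61 -2406/21533 1542/21533 -7 -4 E
4 6/49 30/169 -963/8281 279/8281 -8 -4 N
final -8 -5 W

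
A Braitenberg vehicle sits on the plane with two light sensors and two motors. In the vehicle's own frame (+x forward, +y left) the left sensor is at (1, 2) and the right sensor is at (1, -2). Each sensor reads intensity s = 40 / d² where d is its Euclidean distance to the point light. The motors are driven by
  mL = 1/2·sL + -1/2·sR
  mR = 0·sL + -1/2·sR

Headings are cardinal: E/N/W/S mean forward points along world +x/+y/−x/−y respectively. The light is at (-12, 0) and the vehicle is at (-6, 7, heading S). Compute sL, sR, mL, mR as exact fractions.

2/5 10/13 -12/65 -5/13

left sensor world pos  = (-4, 6); dL² = 100
right sensor world pos = (-8, 6); dR² = 52
sL = 40/100 = 2/5
sR = 40/52 = 10/13
mL = 1/2·sL + -1/2·sR = -12/65
mR = 0·sL + -1/2·sR = -5/13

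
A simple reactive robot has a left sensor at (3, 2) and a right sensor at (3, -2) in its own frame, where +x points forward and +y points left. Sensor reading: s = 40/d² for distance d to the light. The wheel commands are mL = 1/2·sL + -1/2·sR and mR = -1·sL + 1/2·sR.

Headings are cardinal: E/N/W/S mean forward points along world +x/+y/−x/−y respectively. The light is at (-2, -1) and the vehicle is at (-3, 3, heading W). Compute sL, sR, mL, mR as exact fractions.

2 10/13 8/13 -21/13

left sensor world pos  = (-6, 1); dL² = 20
right sensor world pos = (-6, 5); dR² = 52
sL = 40/20 = 2
sR = 40/52 = 10/13
mL = 1/2·sL + -1/2·sR = 8/13
mR = -1·sL + 1/2·sR = -21/13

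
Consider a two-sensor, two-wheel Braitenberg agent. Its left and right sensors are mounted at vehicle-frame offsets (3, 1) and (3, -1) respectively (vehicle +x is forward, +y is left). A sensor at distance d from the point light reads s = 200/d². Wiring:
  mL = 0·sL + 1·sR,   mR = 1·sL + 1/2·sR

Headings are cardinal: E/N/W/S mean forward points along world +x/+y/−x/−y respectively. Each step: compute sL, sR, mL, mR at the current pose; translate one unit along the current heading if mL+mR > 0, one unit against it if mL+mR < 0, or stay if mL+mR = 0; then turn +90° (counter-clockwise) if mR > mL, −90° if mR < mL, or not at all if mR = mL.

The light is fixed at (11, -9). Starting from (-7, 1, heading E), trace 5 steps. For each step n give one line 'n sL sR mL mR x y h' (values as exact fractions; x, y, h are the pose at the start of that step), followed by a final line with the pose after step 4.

n=0: pose=(-7,1,E); sL=100/173, sR=100/153; mL=100/153, mR=23950/26469; mL+mR=13750/8823 → advance +1; mR−mL=6650/26469 → turn +1·90°
n=1: pose=(-6,1,N); sL=200/493, sR=8/17; mL=8/17, mR=316/493; mL+mR=548/493 → advance +1; mR−mL=84/493 → turn +1·90°
n=2: pose=(-6,2,W); sL=2/5, sR=25/68; mL=25/68, mR=397/680; mL+mR=647/680 → advance +1; mR−mL=147/680 → turn +1·90°
n=3: pose=(-7,2,S); sL=200/353, sR=8/17; mL=8/17, mR=4812/6001; mL+mR=7636/6001 → advance +1; mR−mL=1988/6001 → turn +1·90°
n=4: pose=(-7,1,E); sL=100/173, sR=100/153; mL=100/153, mR=23950/26469; mL+mR=13750/8823 → advance +1; mR−mL=6650/26469 → turn +1·90°

0 100/173 100/153 100/153 23950/26469 -7 1 E
1 200/493 8/17 8/17 316/493 -6 1 N
2 2/5 25/68 25/68 397/680 -6 2 W
3 200/353 8/17 8/17 4812/6001 -7 2 S
4 100/173 100/153 100/153 23950/26469 -7 1 E
final -6 1 N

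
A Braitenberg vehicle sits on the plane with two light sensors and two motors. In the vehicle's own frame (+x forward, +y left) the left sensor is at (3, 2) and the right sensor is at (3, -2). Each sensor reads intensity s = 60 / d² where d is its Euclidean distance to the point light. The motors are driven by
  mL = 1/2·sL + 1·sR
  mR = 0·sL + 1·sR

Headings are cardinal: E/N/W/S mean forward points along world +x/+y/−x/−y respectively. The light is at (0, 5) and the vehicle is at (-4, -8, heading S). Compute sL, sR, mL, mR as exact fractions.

3/13 15/73 609/1898 15/73

left sensor world pos  = (-2, -11); dL² = 260
right sensor world pos = (-6, -11); dR² = 292
sL = 60/260 = 3/13
sR = 60/292 = 15/73
mL = 1/2·sL + 1·sR = 609/1898
mR = 0·sL + 1·sR = 15/73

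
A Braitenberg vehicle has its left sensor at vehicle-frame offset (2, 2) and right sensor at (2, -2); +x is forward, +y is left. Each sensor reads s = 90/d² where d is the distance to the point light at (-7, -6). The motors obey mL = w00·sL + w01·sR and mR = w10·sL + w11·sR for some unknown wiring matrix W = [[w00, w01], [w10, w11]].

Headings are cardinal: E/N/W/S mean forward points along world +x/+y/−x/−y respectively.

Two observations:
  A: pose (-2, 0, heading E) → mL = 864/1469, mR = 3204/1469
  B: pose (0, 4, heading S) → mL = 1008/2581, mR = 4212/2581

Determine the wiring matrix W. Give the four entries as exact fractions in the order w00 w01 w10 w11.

-1 1 1 1

obs A: pose=(-2,0,E) → sL=90/113, sR=18/13, mL=864/1469, mR=3204/1469
obs B: pose=(0,4,S) → sL=18/29, sR=90/89, mL=1008/2581, mR=4212/2581
sensor matrix S = [[90/113, 18/13], [18/29, 90/89]]; det S = -204768/3791489
solve [mL_A; mL_B] = S·[w00; w01] and [mR_A; mR_B] = S·[w10; w11]:
  w00 = -1, w01 = 1, w10 = 1, w11 = 1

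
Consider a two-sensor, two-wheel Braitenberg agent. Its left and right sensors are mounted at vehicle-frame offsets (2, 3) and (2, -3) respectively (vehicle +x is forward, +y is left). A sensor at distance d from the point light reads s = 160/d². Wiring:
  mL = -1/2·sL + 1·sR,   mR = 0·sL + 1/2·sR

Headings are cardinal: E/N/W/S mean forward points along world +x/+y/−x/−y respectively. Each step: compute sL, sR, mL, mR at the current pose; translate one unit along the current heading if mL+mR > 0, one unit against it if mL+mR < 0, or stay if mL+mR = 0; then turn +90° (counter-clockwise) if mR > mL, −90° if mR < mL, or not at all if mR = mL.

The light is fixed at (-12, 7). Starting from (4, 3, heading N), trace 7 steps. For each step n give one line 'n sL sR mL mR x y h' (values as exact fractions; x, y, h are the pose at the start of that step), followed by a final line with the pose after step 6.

n=0: pose=(4,3,N); sL=160/173, sR=32/73; mL=-304/12629, mR=16/73; mL+mR=2464/12629 → advance +1; mR−mL=3072/12629 → turn +1·90°
n=1: pose=(4,4,W); sL=20/29, sR=40/49; mL=670/1421, mR=20/49; mL+mR=1250/1421 → advance +1; mR−mL=-90/1421 → turn -1·90°
n=2: pose=(3,4,N); sL=32/29, sR=32/65; mL=-112/1885, mR=16/65; mL+mR=352/1885 → advance +1; mR−mL=576/1885 → turn +1·90°
n=3: pose=(3,5,W); sL=80/97, sR=16/17; mL=872/1649, mR=8/17; mL+mR=1648/1649 → advance +1; mR−mL=-96/1649 → turn -1·90°
n=4: pose=(2,5,N); sL=160/121, sR=160/289; mL=-3760/34969, mR=80/289; mL+mR=5920/34969 → advance +1; mR−mL=13440/34969 → turn +1·90°
n=5: pose=(2,6,W); sL=1, sR=40/37; mL=43/74, mR=20/37; mL+mR=83/74 → advance +1; mR−mL=-3/74 → turn -1·90°
n=6: pose=(1,6,N); sL=160/101, sR=160/257; mL=-4400/25957, mR=80/257; mL+mR=3680/25957 → advance +1; mR−mL=12480/25957 → turn +1·90°

0 160/173 32/73 -304/12629 16/73 4 3 N
1 20/29 40/49 670/1421 20/49 4 4 W
2 32/29 32/65 -112/1885 16/65 3 4 N
3 80/97 16/17 872/1649 8/17 3 5 W
4 160/121 160/289 -3760/34969 80/289 2 5 N
5 1 40/37 43/74 20/37 2 6 W
6 160/101 160/257 -4400/25957 80/257 1 6 N
final 1 7 W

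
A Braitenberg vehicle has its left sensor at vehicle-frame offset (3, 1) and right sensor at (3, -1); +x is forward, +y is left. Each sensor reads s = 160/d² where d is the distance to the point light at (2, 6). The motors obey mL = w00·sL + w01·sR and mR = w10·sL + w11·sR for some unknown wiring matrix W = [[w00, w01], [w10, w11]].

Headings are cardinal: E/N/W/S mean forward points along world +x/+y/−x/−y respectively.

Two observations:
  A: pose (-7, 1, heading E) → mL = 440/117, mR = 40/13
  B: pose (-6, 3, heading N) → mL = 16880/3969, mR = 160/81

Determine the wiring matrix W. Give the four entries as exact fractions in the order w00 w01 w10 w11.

1/2 1 1 0

obs A: pose=(-7,1,E) → sL=40/13, sR=20/9, mL=440/117, mR=40/13
obs B: pose=(-6,3,N) → sL=160/81, sR=160/49, mL=16880/3969, mR=160/81
sensor matrix S = [[40/13, 20/9], [160/81, 160/49]]; det S = 2627200/464373
solve [mL_A; mL_B] = S·[w00; w01] and [mR_A; mR_B] = S·[w10; w11]:
  w00 = 1/2, w01 = 1, w10 = 1, w11 = 0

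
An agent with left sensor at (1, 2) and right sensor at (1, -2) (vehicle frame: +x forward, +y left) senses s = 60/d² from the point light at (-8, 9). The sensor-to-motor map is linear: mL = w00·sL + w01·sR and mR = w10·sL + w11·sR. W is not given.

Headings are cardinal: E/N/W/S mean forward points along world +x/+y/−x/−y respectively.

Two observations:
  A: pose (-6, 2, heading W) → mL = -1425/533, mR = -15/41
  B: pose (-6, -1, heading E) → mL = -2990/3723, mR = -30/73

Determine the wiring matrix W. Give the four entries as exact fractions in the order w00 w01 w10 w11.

obs A: pose=(-6,2,W) → sL=30/41, sR=30/13, mL=-1425/533, mR=-15/41
obs B: pose=(-6,-1,E) → sL=60/73, sR=20/51, mL=-2990/3723, mR=-30/73
sensor matrix S = [[30/41, 30/13], [60/73, 20/51]]; det S = -1064800/661453
solve [mL_A; mL_B] = S·[w00; w01] and [mR_A; mR_B] = S·[w10; w11]:
  w00 = -1/2, w01 = -1, w10 = -1/2, w11 = 0

-1/2 -1 -1/2 0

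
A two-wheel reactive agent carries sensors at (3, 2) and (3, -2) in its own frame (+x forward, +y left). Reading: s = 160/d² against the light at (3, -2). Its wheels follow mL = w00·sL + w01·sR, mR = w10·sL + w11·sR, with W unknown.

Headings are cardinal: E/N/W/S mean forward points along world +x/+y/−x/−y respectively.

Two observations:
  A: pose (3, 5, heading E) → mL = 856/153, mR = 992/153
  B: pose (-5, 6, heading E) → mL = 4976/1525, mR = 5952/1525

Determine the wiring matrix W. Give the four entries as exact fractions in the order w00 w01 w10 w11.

obs A: pose=(3,5,E) → sL=16/9, sR=80/17, mL=856/153, mR=992/153
obs B: pose=(-5,6,E) → sL=32/25, sR=160/61, mL=4976/1525, mR=5952/1525
sensor matrix S = [[16/9, 80/17], [32/25, 160/61]]; det S = -63488/46665
solve [mL_A; mL_B] = S·[w00; w01] and [mR_A; mR_B] = S·[w10; w11]:
  w00 = 1/2, w01 = 1, w10 = 1, w11 = 1

1/2 1 1 1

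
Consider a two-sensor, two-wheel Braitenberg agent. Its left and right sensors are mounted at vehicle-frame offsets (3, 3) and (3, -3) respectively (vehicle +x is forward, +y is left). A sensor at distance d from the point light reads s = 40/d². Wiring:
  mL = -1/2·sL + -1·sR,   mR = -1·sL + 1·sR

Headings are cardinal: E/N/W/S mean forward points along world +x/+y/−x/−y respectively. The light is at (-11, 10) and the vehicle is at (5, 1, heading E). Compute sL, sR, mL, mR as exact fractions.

left sensor world pos  = (8, 4); dL² = 397
right sensor world pos = (8, -2); dR² = 505
sL = 40/397 = 40/397
sR = 40/505 = 8/101
mL = -1/2·sL + -1·sR = -5196/40097
mR = -1·sL + 1·sR = -864/40097

40/397 8/101 -5196/40097 -864/40097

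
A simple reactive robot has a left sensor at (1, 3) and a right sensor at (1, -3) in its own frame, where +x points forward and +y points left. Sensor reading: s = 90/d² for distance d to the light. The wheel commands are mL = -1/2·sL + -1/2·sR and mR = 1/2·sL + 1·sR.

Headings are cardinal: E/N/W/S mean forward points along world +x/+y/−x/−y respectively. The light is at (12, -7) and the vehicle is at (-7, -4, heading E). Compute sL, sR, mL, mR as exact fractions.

1/4 5/18 -19/72 29/72

left sensor world pos  = (-6, -1); dL² = 360
right sensor world pos = (-6, -7); dR² = 324
sL = 90/360 = 1/4
sR = 90/324 = 5/18
mL = -1/2·sL + -1/2·sR = -19/72
mR = 1/2·sL + 1·sR = 29/72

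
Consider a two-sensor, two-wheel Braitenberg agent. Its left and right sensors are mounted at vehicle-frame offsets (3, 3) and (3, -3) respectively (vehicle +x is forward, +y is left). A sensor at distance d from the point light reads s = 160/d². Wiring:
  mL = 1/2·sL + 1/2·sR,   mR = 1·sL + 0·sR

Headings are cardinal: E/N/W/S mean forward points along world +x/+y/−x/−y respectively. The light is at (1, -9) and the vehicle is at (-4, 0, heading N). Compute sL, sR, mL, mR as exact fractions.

left sensor world pos  = (-7, 3); dL² = 208
right sensor world pos = (-1, 3); dR² = 148
sL = 160/208 = 10/13
sR = 160/148 = 40/37
mL = 1/2·sL + 1/2·sR = 445/481
mR = 1·sL + 0·sR = 10/13

10/13 40/37 445/481 10/13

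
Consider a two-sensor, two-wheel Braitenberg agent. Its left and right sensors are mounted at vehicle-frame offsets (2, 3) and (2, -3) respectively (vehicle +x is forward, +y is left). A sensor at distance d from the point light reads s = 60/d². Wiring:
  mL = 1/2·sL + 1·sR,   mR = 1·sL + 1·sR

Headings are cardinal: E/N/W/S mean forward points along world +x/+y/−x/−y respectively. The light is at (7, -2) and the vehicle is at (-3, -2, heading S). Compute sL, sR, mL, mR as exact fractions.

left sensor world pos  = (0, -4); dL² = 53
right sensor world pos = (-6, -4); dR² = 173
sL = 60/53 = 60/53
sR = 60/173 = 60/173
mL = 1/2·sL + 1·sR = 8370/9169
mR = 1·sL + 1·sR = 13560/9169

60/53 60/173 8370/9169 13560/9169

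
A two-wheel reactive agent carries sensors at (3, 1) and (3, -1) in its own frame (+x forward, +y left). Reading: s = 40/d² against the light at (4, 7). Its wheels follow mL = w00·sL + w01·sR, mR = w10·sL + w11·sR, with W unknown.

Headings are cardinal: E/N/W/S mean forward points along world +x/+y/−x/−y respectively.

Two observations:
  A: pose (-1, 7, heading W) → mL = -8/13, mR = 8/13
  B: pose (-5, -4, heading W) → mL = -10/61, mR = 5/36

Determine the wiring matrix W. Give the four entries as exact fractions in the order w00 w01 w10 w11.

obs A: pose=(-1,7,W) → sL=8/13, sR=8/13, mL=-8/13, mR=8/13
obs B: pose=(-5,-4,W) → sL=5/36, sR=10/61, mL=-10/61, mR=5/36
sensor matrix S = [[8/13, 8/13], [5/36, 10/61]]; det S = 110/7137
solve [mL_A; mL_B] = S·[w00; w01] and [mR_A; mR_B] = S·[w10; w11]:
  w00 = 0, w01 = -1, w10 = 1, w11 = 0

0 -1 1 0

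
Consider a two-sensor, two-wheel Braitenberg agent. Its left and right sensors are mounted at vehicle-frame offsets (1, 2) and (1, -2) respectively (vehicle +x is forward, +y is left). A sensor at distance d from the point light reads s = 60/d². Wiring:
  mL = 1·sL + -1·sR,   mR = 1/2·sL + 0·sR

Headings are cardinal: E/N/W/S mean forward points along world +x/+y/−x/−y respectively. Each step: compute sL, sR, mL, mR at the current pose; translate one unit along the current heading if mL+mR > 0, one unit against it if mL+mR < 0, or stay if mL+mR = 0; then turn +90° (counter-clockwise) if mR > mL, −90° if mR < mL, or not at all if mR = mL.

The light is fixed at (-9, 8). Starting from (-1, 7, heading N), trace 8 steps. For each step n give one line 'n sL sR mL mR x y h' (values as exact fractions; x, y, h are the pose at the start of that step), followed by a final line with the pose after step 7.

n=0: pose=(-1,7,N); sL=5/3, sR=3/5; mL=16/15, mR=5/6; mL+mR=19/10 → advance +1; mR−mL=-7/30 → turn -1·90°
n=1: pose=(-1,8,E); sL=12/17, sR=12/17; mL=0, mR=6/17; mL+mR=6/17 → advance +1; mR−mL=6/17 → turn +1·90°
n=2: pose=(0,8,N); sL=6/5, sR=30/61; mL=216/305, mR=3/5; mL+mR=399/305 → advance +1; mR−mL=-33/305 → turn -1·90°
n=3: pose=(0,9,E); sL=60/109, sR=60/101; mL=-480/11009, mR=30/109; mL+mR=2550/11009 → advance +1; mR−mL=3510/11009 → turn +1·90°
n=4: pose=(1,9,N); sL=15/17, sR=15/37; mL=300/629, mR=15/34; mL+mR=1155/1258 → advance +1; mR−mL=-45/1258 → turn -1·90°
n=5: pose=(1,10,E); sL=60/137, sR=60/121; mL=-960/16577, mR=30/137; mL+mR=2670/16577 → advance +1; mR−mL=4590/16577 → turn +1·90°
n=6: pose=(2,10,N); sL=2/3, sR=30/89; mL=88/267, mR=1/3; mL+mR=59/89 → advance +1; mR−mL=1/267 → turn +1·90°
n=7: pose=(2,11,W); sL=60/101, sR=12/25; mL=288/2525, mR=30/101; mL+mR=1038/2525 → advance +1; mR−mL=462/2525 → turn +1·90°

0 5/3 3/5 16/15 5/6 -1 7 N
1 12/17 12/17 0 6/17 -1 8 E
2 6/5 30/61 216/305 3/5 0 8 N
3 60/109 60/101 -480/11009 30/109 0 9 E
4 15/17 15/37 300/629 15/34 1 9 N
5 60/137 60/121 -960/16577 30/137 1 10 E
6 2/3 30/89 88/267 1/3 2 10 N
7 60/101 12/25 288/2525 30/101 2 11 W
final 1 11 S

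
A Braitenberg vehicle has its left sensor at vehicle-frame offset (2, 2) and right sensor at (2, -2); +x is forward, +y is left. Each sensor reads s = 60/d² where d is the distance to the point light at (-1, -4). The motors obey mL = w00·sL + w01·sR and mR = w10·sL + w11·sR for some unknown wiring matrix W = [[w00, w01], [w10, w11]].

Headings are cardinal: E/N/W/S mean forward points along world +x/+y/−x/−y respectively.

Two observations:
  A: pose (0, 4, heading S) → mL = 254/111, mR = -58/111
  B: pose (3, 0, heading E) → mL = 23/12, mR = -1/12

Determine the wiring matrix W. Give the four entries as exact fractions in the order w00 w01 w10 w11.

1/2 1 -1 1/2

obs A: pose=(0,4,S) → sL=4/3, sR=60/37, mL=254/111, mR=-58/111
obs B: pose=(3,0,E) → sL=5/6, sR=3/2, mL=23/12, mR=-1/12
sensor matrix S = [[4/3, 60/37], [5/6, 3/2]]; det S = 24/37
solve [mL_A; mL_B] = S·[w00; w01] and [mR_A; mR_B] = S·[w10; w11]:
  w00 = 1/2, w01 = 1, w10 = -1, w11 = 1/2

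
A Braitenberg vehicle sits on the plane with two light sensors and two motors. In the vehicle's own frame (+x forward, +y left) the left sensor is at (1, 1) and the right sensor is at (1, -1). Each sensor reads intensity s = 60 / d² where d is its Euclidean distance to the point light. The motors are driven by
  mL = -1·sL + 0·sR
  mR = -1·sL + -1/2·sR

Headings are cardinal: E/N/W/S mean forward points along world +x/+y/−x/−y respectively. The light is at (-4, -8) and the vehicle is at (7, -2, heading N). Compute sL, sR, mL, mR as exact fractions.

60/149 60/193 -60/149 -16050/28757

left sensor world pos  = (6, -1); dL² = 149
right sensor world pos = (8, -1); dR² = 193
sL = 60/149 = 60/149
sR = 60/193 = 60/193
mL = -1·sL + 0·sR = -60/149
mR = -1·sL + -1/2·sR = -16050/28757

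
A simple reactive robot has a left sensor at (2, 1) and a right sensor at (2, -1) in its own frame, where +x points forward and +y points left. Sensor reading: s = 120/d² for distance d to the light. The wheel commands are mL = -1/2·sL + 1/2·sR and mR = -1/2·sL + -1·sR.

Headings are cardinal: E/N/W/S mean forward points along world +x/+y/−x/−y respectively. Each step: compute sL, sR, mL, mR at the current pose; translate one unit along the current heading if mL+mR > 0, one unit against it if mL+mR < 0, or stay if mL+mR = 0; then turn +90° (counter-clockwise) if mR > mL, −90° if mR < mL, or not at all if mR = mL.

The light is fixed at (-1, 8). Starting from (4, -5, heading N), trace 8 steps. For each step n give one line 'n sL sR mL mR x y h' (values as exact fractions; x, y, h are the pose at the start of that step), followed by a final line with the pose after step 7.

0 120/137 120/157 -1200/21509 -25860/21509 4 -5 N
1 60/109 60/137 -840/14933 -10650/14933 4 -6 E
2 120/281 24/53 192/14893 -9924/14893 3 -6 S
3 3/5 30/37 39/370 -411/370 3 -5 W
4 120/137 120/157 -1200/21509 -25860/21509 4 -5 N
5 60/109 60/137 -840/14933 -10650/14933 4 -6 E
6 120/281 24/53 192/14893 -9924/14893 3 -6 S
7 3/5 30/37 39/370 -411/370 3 -5 W
final 4 -5 N

n=0: pose=(4,-5,N); sL=120/137, sR=120/157; mL=-1200/21509, mR=-25860/21509; mL+mR=-27060/21509 → advance -1; mR−mL=-180/157 → turn -1·90°
n=1: pose=(4,-6,E); sL=60/109, sR=60/137; mL=-840/14933, mR=-10650/14933; mL+mR=-11490/14933 → advance -1; mR−mL=-90/137 → turn -1·90°
n=2: pose=(3,-6,S); sL=120/281, sR=24/53; mL=192/14893, mR=-9924/14893; mL+mR=-9732/14893 → advance -1; mR−mL=-36/53 → turn -1·90°
n=3: pose=(3,-5,W); sL=3/5, sR=30/37; mL=39/370, mR=-411/370; mL+mR=-186/185 → advance -1; mR−mL=-45/37 → turn -1·90°
n=4: pose=(4,-5,N); sL=120/137, sR=120/157; mL=-1200/21509, mR=-25860/21509; mL+mR=-27060/21509 → advance -1; mR−mL=-180/157 → turn -1·90°
n=5: pose=(4,-6,E); sL=60/109, sR=60/137; mL=-840/14933, mR=-10650/14933; mL+mR=-11490/14933 → advance -1; mR−mL=-90/137 → turn -1·90°
n=6: pose=(3,-6,S); sL=120/281, sR=24/53; mL=192/14893, mR=-9924/14893; mL+mR=-9732/14893 → advance -1; mR−mL=-36/53 → turn -1·90°
n=7: pose=(3,-5,W); sL=3/5, sR=30/37; mL=39/370, mR=-411/370; mL+mR=-186/185 → advance -1; mR−mL=-45/37 → turn -1·90°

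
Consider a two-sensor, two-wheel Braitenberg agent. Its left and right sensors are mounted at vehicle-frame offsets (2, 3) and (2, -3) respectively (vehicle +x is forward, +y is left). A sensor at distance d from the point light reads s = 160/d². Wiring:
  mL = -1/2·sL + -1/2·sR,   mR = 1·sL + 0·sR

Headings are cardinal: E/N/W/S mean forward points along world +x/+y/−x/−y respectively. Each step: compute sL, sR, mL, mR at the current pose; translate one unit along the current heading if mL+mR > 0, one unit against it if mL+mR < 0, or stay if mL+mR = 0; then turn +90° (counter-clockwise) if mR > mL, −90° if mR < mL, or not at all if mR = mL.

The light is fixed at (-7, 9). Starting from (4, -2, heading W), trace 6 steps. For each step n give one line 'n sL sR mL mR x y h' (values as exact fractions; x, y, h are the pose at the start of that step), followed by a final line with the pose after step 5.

n=0: pose=(4,-2,W); sL=160/277, sR=32/29; mL=-6752/8033, mR=160/277; mL+mR=-2112/8033 → advance -1; mR−mL=11392/8033 → turn +1·90°
n=1: pose=(5,-2,S); sL=80/197, sR=16/25; mL=-2576/4925, mR=80/197; mL+mR=-576/4925 → advance -1; mR−mL=4576/4925 → turn +1·90°
n=2: pose=(5,-1,E); sL=32/49, sR=32/73; mL=-1952/3577, mR=32/49; mL+mR=384/3577 → advance +1; mR−mL=4288/3577 → turn +1·90°
n=3: pose=(6,-1,N); sL=40/41, sR=1/2; mL=-121/164, mR=40/41; mL+mR=39/164 → advance +1; mR−mL=281/164 → turn +1·90°
n=4: pose=(6,0,W); sL=32/53, sR=160/157; mL=-6752/8321, mR=32/53; mL+mR=-1728/8321 → advance -1; mR−mL=11776/8321 → turn +1·90°
n=5: pose=(7,0,S); sL=16/41, sR=80/121; mL=-2608/4961, mR=16/41; mL+mR=-672/4961 → advance -1; mR−mL=4544/4961 → turn +1·90°

0 160/277 32/29 -6752/8033 160/277 4 -2 W
1 80/197 16/25 -2576/4925 80/197 5 -2 S
2 32/49 32/73 -1952/3577 32/49 5 -1 E
3 40/41 1/2 -121/164 40/41 6 -1 N
4 32/53 160/157 -6752/8321 32/53 6 0 W
5 16/41 80/121 -2608/4961 16/41 7 0 S
final 7 1 E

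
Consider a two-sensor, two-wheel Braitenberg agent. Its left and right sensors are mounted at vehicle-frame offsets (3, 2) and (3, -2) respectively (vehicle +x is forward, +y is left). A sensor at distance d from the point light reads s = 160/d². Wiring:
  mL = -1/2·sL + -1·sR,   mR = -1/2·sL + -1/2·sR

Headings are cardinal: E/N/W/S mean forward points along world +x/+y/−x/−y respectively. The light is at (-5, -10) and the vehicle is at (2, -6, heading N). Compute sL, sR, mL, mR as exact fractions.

left sensor world pos  = (0, -3); dL² = 74
right sensor world pos = (4, -3); dR² = 130
sL = 160/74 = 80/37
sR = 160/130 = 16/13
mL = -1/2·sL + -1·sR = -1112/481
mR = -1/2·sL + -1/2·sR = -816/481

80/37 16/13 -1112/481 -816/481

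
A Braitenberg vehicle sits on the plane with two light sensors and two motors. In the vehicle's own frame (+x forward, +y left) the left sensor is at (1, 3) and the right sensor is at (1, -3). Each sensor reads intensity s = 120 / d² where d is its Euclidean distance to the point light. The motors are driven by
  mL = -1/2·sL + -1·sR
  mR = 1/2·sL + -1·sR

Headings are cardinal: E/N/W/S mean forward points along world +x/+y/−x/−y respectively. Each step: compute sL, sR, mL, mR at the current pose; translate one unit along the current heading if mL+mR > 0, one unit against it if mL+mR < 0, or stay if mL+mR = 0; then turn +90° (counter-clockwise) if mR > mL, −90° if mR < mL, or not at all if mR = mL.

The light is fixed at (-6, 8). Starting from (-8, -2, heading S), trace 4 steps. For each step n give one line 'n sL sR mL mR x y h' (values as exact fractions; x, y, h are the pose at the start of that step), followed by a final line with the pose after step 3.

0 60/61 60/73 -5850/4453 -1470/4453 -8 -2 S
1 120/37 24/29 -2628/1073 852/1073 -8 -1 E
2 6/5 15/8 -99/40 -51/40 -9 -1 N
3 24/37 24/13 -1044/481 -732/481 -9 -2 W
final -8 -2 S

n=0: pose=(-8,-2,S); sL=60/61, sR=60/73; mL=-5850/4453, mR=-1470/4453; mL+mR=-120/73 → advance -1; mR−mL=60/61 → turn +1·90°
n=1: pose=(-8,-1,E); sL=120/37, sR=24/29; mL=-2628/1073, mR=852/1073; mL+mR=-48/29 → advance -1; mR−mL=120/37 → turn +1·90°
n=2: pose=(-9,-1,N); sL=6/5, sR=15/8; mL=-99/40, mR=-51/40; mL+mR=-15/4 → advance -1; mR−mL=6/5 → turn +1·90°
n=3: pose=(-9,-2,W); sL=24/37, sR=24/13; mL=-1044/481, mR=-732/481; mL+mR=-48/13 → advance -1; mR−mL=24/37 → turn +1·90°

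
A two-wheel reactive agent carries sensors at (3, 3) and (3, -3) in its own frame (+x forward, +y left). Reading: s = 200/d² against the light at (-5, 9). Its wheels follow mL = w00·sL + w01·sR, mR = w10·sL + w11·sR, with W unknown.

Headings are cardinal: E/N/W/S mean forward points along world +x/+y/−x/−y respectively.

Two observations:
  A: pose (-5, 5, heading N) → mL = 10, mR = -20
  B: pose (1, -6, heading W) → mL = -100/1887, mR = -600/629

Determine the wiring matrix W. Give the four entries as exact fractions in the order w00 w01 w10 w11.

obs A: pose=(-5,5,N) → sL=20, sR=20, mL=10, mR=-20
obs B: pose=(1,-6,W) → sL=200/333, sR=200/153, mL=-100/1887, mR=-600/629
sensor matrix S = [[20, 20], [200/333, 200/153]]; det S = 80000/5661
solve [mL_A; mL_B] = S·[w00; w01] and [mR_A; mR_B] = S·[w10; w11]:
  w00 = 1, w01 = -1/2, w10 = -1/2, w11 = -1/2

1 -1/2 -1/2 -1/2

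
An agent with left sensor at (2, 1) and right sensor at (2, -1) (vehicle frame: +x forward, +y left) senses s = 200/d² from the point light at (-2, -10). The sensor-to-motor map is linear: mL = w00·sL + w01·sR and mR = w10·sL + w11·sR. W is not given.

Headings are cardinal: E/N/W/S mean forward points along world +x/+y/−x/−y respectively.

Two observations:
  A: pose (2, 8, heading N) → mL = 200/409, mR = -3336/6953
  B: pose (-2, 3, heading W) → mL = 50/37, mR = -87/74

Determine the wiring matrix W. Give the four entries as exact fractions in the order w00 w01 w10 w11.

obs A: pose=(2,8,N) → sL=200/409, sR=8/17, mL=200/409, mR=-3336/6953
obs B: pose=(-2,3,W) → sL=50/37, sR=1, mL=50/37, mR=-87/74
sensor matrix S = [[200/409, 8/17], [50/37, 1]]; det S = -37800/257261
solve [mL_A; mL_B] = S·[w00; w01] and [mR_A; mR_B] = S·[w10; w11]:
  w00 = 1, w01 = 0, w10 = -1/2, w11 = -1/2

1 0 -1/2 -1/2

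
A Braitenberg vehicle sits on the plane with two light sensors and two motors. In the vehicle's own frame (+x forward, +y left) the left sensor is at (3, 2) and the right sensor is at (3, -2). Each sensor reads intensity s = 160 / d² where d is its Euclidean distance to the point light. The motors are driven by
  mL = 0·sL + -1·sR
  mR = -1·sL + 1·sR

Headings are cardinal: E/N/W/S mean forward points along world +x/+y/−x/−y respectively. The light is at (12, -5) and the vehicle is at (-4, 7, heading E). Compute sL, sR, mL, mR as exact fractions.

left sensor world pos  = (-1, 9); dL² = 365
right sensor world pos = (-1, 5); dR² = 269
sL = 160/365 = 32/73
sR = 160/269 = 160/269
mL = 0·sL + -1·sR = -160/269
mR = -1·sL + 1·sR = 3072/19637

32/73 160/269 -160/269 3072/19637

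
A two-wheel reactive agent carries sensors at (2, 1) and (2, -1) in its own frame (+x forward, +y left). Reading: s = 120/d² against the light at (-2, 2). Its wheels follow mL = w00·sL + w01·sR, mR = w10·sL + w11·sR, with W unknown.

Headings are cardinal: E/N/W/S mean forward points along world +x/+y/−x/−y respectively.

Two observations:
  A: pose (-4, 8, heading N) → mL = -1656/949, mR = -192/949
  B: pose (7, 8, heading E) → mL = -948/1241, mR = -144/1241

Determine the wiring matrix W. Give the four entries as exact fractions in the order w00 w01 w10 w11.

-1/2 -1/2 1 -1

obs A: pose=(-4,8,N) → sL=120/73, sR=24/13, mL=-1656/949, mR=-192/949
obs B: pose=(7,8,E) → sL=12/17, sR=60/73, mL=-948/1241, mR=-144/1241
sensor matrix S = [[120/73, 24/13], [12/17, 60/73]]; det S = 56448/1177709
solve [mL_A; mL_B] = S·[w00; w01] and [mR_A; mR_B] = S·[w10; w11]:
  w00 = -1/2, w01 = -1/2, w10 = 1, w11 = -1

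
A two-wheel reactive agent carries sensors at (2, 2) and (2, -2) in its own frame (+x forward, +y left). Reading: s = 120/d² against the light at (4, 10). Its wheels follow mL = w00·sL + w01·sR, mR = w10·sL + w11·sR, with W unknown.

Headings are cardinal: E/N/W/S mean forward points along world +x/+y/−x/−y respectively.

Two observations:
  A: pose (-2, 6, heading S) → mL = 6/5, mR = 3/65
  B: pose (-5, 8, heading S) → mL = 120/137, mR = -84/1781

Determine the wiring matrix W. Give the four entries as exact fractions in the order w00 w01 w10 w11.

0 1 -1/2 1

obs A: pose=(-2,6,S) → sL=30/13, sR=6/5, mL=6/5, mR=3/65
obs B: pose=(-5,8,S) → sL=24/13, sR=120/137, mL=120/137, mR=-84/1781
sensor matrix S = [[30/13, 6/5], [24/13, 120/137]]; det S = -1728/8905
solve [mL_A; mL_B] = S·[w00; w01] and [mR_A; mR_B] = S·[w10; w11]:
  w00 = 0, w01 = 1, w10 = -1/2, w11 = 1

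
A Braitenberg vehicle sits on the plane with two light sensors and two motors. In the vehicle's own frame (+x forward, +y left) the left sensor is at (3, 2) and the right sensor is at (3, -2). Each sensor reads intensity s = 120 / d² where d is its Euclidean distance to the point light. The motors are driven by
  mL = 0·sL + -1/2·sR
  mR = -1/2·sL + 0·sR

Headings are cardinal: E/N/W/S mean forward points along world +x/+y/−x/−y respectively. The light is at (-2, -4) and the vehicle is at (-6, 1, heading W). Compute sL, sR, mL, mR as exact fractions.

left sensor world pos  = (-9, -1); dL² = 58
right sensor world pos = (-9, 3); dR² = 98
sL = 120/58 = 60/29
sR = 120/98 = 60/49
mL = 0·sL + -1/2·sR = -30/49
mR = -1/2·sL + 0·sR = -30/29

60/29 60/49 -30/49 -30/29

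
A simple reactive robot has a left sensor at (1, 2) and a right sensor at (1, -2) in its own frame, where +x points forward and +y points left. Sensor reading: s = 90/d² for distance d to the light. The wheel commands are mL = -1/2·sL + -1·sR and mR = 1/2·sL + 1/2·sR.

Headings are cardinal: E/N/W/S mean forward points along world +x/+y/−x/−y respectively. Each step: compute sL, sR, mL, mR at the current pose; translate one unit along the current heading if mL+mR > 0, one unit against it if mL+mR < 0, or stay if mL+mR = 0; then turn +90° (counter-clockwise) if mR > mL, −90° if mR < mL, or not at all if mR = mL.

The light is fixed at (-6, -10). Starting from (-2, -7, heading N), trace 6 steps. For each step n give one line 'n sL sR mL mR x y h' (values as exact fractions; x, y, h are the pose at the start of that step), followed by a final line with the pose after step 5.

n=0: pose=(-2,-7,N); sL=9/2, sR=45/26; mL=-207/52, mR=81/26; mL+mR=-45/52 → advance -1; mR−mL=369/52 → turn +1·90°
n=1: pose=(-2,-8,W); sL=10, sR=18/5; mL=-43/5, mR=34/5; mL+mR=-9/5 → advance -1; mR−mL=77/5 → turn +1·90°
n=2: pose=(-1,-8,S); sL=9/5, sR=9; mL=-99/10, mR=27/5; mL+mR=-9/2 → advance -1; mR−mL=153/10 → turn +1·90°
n=3: pose=(-1,-7,E); sL=90/61, sR=90/37; mL=-7155/2257, mR=4410/2257; mL+mR=-45/37 → advance -1; mR−mL=11565/2257 → turn +1·90°
n=4: pose=(-2,-7,N); sL=9/2, sR=45/26; mL=-207/52, mR=81/26; mL+mR=-45/52 → advance -1; mR−mL=369/52 → turn +1·90°
n=5: pose=(-2,-8,W); sL=10, sR=18/5; mL=-43/5, mR=34/5; mL+mR=-9/5 → advance -1; mR−mL=77/5 → turn +1·90°

0 9/2 45/26 -207/52 81/26 -2 -7 N
1 10 18/5 -43/5 34/5 -2 -8 W
2 9/5 9 -99/10 27/5 -1 -8 S
3 90/61 90/37 -7155/2257 4410/2257 -1 -7 E
4 9/2 45/26 -207/52 81/26 -2 -7 N
5 10 18/5 -43/5 34/5 -2 -8 W
final -1 -8 S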